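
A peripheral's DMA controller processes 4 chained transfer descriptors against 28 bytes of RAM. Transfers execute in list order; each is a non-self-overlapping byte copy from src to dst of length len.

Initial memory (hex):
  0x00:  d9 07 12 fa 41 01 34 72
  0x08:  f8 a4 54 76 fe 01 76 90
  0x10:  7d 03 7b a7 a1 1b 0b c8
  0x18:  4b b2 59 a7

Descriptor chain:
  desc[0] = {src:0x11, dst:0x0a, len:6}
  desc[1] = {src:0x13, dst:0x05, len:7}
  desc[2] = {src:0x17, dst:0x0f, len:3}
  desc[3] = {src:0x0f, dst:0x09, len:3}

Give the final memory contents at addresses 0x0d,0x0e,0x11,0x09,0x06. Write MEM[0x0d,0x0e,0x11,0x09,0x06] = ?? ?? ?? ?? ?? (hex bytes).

D0: mem[0x0a..0x0f] <- [03 7b a7 a1 1b 0b]
D1: mem[0x05..0x0b] <- [a7 a1 1b 0b c8 4b b2]
D2: mem[0x0f..0x11] <- [c8 4b b2]
D3: mem[0x09..0x0b] <- [c8 4b b2]
query mem[0x0d]=0xa1, mem[0x0e]=0x1b, mem[0x11]=0xb2, mem[0x09]=0xc8, mem[0x06]=0xa1

MEM[0x0d,0x0e,0x11,0x09,0x06] = a1 1b b2 c8 a1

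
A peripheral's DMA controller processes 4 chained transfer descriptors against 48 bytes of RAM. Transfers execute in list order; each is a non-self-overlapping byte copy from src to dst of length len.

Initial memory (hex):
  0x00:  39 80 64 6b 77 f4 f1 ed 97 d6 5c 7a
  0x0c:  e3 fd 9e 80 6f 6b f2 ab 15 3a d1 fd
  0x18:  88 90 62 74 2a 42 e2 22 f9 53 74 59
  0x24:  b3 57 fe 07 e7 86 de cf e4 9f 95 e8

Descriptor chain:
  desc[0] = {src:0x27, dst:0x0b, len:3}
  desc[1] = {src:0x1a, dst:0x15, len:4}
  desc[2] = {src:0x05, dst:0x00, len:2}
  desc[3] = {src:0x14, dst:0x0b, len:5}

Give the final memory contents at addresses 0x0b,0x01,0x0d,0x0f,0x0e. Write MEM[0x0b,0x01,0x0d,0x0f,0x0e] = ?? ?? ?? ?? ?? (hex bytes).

MEM[0x0b,0x01,0x0d,0x0f,0x0e] = 15 f1 74 42 2a

  after D0: wrote 3B at 0x0b = 07e786
  after D1: wrote 4B at 0x15 = 62742a42
  after D2: wrote 2B at 0x00 = f4f1
  after D3: wrote 5B at 0x0b = 1562742a42
query mem[0x0b]=0x15, mem[0x01]=0xf1, mem[0x0d]=0x74, mem[0x0f]=0x42, mem[0x0e]=0x2a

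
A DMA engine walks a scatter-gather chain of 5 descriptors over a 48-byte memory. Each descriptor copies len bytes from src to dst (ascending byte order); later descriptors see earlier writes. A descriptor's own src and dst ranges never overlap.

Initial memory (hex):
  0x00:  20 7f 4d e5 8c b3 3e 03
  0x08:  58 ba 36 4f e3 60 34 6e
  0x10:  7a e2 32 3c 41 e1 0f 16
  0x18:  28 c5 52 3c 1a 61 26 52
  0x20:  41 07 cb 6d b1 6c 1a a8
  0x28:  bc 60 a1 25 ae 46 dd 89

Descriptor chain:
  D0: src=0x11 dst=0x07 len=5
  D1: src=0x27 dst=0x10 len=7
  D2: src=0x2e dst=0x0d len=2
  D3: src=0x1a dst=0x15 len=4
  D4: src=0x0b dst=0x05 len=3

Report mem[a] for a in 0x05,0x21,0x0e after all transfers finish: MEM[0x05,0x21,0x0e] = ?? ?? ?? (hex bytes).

MEM[0x05,0x21,0x0e] = e1 07 89

[0] 0x11->0x07 len=5 : e2 32 3c 41 e1
[1] 0x27->0x10 len=7 : a8 bc 60 a1 25 ae 46
[2] 0x2e->0x0d len=2 : dd 89
[3] 0x1a->0x15 len=4 : 52 3c 1a 61
[4] 0x0b->0x05 len=3 : e1 e3 dd
query mem[0x05]=0xe1, mem[0x21]=0x07, mem[0x0e]=0x89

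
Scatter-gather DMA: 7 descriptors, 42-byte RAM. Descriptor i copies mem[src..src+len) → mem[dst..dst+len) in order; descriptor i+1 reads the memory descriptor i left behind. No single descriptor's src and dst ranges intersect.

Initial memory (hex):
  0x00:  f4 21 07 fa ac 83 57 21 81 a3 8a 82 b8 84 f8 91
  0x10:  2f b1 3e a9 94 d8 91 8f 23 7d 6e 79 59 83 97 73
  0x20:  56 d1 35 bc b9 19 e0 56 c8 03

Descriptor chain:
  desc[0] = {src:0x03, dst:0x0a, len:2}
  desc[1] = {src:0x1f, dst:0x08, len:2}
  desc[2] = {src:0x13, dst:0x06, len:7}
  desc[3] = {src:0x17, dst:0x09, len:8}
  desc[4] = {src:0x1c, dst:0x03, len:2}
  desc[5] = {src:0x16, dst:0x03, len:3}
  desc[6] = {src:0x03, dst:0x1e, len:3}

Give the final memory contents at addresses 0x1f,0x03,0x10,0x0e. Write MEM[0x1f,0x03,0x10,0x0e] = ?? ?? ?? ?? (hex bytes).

MEM[0x1f,0x03,0x10,0x0e] = 8f 91 97 59

D0: mem[0x0a..0x0b] <- [fa ac]
D1: mem[0x08..0x09] <- [73 56]
D2: mem[0x06..0x0c] <- [a9 94 d8 91 8f 23 7d]
D3: mem[0x09..0x10] <- [8f 23 7d 6e 79 59 83 97]
D4: mem[0x03..0x04] <- [59 83]
D5: mem[0x03..0x05] <- [91 8f 23]
D6: mem[0x1e..0x20] <- [91 8f 23]
query mem[0x1f]=0x8f, mem[0x03]=0x91, mem[0x10]=0x97, mem[0x0e]=0x59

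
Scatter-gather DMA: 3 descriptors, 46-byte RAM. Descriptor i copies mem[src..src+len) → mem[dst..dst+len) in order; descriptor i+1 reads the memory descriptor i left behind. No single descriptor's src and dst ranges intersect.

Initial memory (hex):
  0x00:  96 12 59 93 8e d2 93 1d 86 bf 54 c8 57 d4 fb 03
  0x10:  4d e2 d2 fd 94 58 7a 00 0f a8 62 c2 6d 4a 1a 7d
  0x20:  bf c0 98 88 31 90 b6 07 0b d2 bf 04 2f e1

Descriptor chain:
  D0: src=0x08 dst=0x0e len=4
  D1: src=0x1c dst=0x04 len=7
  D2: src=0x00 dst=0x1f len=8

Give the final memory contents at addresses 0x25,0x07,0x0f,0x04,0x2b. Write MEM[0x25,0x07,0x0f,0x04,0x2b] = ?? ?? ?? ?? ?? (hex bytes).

MEM[0x25,0x07,0x0f,0x04,0x2b] = 1a 7d bf 6d 04

#0 dst[0x0e+4] := {0x86,0xbf,0x54,0xc8}
#1 dst[0x04+7] := {0x6d,0x4a,0x1a,0x7d,0xbf,0xc0,0x98}
#2 dst[0x1f+8] := {0x96,0x12,0x59,0x93,0x6d,0x4a,0x1a,0x7d}
query mem[0x25]=0x1a, mem[0x07]=0x7d, mem[0x0f]=0xbf, mem[0x04]=0x6d, mem[0x2b]=0x04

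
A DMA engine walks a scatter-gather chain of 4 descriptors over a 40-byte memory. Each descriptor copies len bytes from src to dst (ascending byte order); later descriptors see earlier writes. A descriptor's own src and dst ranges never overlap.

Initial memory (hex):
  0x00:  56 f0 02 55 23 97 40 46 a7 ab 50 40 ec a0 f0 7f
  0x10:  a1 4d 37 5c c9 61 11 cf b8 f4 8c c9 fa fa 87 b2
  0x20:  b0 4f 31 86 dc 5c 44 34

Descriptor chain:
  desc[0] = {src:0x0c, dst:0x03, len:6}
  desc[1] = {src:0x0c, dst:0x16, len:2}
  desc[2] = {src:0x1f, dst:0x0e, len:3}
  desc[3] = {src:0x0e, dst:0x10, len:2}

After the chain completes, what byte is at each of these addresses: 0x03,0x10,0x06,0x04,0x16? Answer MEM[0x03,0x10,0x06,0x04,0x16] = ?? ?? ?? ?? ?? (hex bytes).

MEM[0x03,0x10,0x06,0x04,0x16] = ec b2 7f a0 ec

D0: mem[0x03..0x08] <- [ec a0 f0 7f a1 4d]
D1: mem[0x16..0x17] <- [ec a0]
D2: mem[0x0e..0x10] <- [b2 b0 4f]
D3: mem[0x10..0x11] <- [b2 b0]
query mem[0x03]=0xec, mem[0x10]=0xb2, mem[0x06]=0x7f, mem[0x04]=0xa0, mem[0x16]=0xec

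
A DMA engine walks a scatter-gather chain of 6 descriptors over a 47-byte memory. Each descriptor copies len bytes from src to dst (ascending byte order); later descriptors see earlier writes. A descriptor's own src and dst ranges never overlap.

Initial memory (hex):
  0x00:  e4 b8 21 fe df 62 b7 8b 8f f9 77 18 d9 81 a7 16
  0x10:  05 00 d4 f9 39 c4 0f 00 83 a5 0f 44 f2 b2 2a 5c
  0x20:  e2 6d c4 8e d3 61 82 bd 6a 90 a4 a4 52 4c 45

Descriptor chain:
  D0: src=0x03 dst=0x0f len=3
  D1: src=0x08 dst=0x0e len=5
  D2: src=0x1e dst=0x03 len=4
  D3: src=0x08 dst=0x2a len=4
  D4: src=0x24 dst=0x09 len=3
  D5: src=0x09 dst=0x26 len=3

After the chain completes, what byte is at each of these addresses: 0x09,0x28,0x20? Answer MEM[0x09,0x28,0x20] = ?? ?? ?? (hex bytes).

MEM[0x09,0x28,0x20] = d3 82 e2

[0] 0x03->0x0f len=3 : fe df 62
[1] 0x08->0x0e len=5 : 8f f9 77 18 d9
[2] 0x1e->0x03 len=4 : 2a 5c e2 6d
[3] 0x08->0x2a len=4 : 8f f9 77 18
[4] 0x24->0x09 len=3 : d3 61 82
[5] 0x09->0x26 len=3 : d3 61 82
query mem[0x09]=0xd3, mem[0x28]=0x82, mem[0x20]=0xe2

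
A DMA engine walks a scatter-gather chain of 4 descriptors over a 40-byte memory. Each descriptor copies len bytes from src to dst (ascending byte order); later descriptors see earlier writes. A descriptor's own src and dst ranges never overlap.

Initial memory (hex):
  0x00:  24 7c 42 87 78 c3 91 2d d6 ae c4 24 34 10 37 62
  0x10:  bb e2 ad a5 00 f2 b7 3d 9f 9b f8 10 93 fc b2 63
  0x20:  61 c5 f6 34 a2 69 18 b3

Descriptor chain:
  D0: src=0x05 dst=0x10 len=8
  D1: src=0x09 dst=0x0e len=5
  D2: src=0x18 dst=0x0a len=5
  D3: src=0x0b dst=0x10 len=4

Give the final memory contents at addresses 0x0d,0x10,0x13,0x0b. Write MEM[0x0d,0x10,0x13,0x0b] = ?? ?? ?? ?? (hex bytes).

MEM[0x0d,0x10,0x13,0x0b] = 10 9b 93 9b

  after D0: wrote 8B at 0x10 = c3912dd6aec42434
  after D1: wrote 5B at 0x0e = aec4243410
  after D2: wrote 5B at 0x0a = 9f9bf81093
  after D3: wrote 4B at 0x10 = 9bf81093
query mem[0x0d]=0x10, mem[0x10]=0x9b, mem[0x13]=0x93, mem[0x0b]=0x9b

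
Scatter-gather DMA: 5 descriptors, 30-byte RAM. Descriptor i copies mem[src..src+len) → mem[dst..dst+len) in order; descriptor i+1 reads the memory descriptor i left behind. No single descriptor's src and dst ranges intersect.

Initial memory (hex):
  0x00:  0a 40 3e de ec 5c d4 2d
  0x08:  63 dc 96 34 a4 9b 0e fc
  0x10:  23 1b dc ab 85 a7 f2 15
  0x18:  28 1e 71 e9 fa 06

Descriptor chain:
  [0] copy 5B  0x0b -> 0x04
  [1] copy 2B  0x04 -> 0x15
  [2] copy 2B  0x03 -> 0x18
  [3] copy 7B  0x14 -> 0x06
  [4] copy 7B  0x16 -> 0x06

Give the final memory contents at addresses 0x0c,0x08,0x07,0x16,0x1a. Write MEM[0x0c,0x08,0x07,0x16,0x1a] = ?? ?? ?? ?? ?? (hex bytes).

MEM[0x0c,0x08,0x07,0x16,0x1a] = fa de 15 a4 71

#0 dst[0x04+5] := {0x34,0xa4,0x9b,0x0e,0xfc}
#1 dst[0x15+2] := {0x34,0xa4}
#2 dst[0x18+2] := {0xde,0x34}
#3 dst[0x06+7] := {0x85,0x34,0xa4,0x15,0xde,0x34,0x71}
#4 dst[0x06+7] := {0xa4,0x15,0xde,0x34,0x71,0xe9,0xfa}
query mem[0x0c]=0xfa, mem[0x08]=0xde, mem[0x07]=0x15, mem[0x16]=0xa4, mem[0x1a]=0x71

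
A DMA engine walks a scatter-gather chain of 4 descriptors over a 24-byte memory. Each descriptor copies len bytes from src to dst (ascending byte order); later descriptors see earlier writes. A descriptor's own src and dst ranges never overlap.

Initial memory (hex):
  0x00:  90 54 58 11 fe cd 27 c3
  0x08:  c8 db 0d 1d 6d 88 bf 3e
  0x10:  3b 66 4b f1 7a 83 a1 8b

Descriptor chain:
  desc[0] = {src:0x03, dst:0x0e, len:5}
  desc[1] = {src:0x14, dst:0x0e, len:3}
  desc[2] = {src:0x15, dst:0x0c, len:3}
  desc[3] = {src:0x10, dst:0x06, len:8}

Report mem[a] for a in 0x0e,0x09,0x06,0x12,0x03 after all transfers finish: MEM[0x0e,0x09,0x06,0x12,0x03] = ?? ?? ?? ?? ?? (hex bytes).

MEM[0x0e,0x09,0x06,0x12,0x03] = 8b f1 a1 c3 11

#0 dst[0x0e+5] := {0x11,0xfe,0xcd,0x27,0xc3}
#1 dst[0x0e+3] := {0x7a,0x83,0xa1}
#2 dst[0x0c+3] := {0x83,0xa1,0x8b}
#3 dst[0x06+8] := {0xa1,0x27,0xc3,0xf1,0x7a,0x83,0xa1,0x8b}
query mem[0x0e]=0x8b, mem[0x09]=0xf1, mem[0x06]=0xa1, mem[0x12]=0xc3, mem[0x03]=0x11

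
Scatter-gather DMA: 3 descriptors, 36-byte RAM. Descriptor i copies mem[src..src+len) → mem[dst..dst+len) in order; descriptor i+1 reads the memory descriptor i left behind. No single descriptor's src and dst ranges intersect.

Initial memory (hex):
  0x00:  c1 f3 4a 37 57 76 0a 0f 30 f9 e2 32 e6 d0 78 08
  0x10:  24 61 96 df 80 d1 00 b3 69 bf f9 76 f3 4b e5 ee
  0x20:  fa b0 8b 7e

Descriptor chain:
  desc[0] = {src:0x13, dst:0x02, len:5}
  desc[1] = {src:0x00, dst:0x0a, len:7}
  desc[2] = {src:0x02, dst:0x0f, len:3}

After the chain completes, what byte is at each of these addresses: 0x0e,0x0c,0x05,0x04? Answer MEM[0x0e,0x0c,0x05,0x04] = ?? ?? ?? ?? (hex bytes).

MEM[0x0e,0x0c,0x05,0x04] = d1 df 00 d1

D0: mem[0x02..0x06] <- [df 80 d1 00 b3]
D1: mem[0x0a..0x10] <- [c1 f3 df 80 d1 00 b3]
D2: mem[0x0f..0x11] <- [df 80 d1]
query mem[0x0e]=0xd1, mem[0x0c]=0xdf, mem[0x05]=0x00, mem[0x04]=0xd1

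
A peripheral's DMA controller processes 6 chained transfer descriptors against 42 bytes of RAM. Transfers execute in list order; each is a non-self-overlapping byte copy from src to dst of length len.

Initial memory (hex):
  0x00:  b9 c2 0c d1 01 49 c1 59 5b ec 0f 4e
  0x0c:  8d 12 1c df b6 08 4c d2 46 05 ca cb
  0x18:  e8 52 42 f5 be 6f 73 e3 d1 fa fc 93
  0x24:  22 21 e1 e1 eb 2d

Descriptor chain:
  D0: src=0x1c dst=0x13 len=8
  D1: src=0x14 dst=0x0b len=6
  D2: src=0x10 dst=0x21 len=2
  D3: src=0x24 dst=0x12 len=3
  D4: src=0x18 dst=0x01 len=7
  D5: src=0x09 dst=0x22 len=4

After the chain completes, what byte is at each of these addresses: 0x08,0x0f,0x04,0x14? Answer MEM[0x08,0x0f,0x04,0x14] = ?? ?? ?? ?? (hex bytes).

MEM[0x08,0x0f,0x04,0x14] = 5b fa f5 e1

  after D0: wrote 8B at 0x13 = be6f73e3d1fafc93
  after D1: wrote 6B at 0x0b = 6f73e3d1fafc
  after D2: wrote 2B at 0x21 = fc08
  after D3: wrote 3B at 0x12 = 2221e1
  after D4: wrote 7B at 0x01 = fafc93f5be6f73
  after D5: wrote 4B at 0x22 = ec0f6f73
query mem[0x08]=0x5b, mem[0x0f]=0xfa, mem[0x04]=0xf5, mem[0x14]=0xe1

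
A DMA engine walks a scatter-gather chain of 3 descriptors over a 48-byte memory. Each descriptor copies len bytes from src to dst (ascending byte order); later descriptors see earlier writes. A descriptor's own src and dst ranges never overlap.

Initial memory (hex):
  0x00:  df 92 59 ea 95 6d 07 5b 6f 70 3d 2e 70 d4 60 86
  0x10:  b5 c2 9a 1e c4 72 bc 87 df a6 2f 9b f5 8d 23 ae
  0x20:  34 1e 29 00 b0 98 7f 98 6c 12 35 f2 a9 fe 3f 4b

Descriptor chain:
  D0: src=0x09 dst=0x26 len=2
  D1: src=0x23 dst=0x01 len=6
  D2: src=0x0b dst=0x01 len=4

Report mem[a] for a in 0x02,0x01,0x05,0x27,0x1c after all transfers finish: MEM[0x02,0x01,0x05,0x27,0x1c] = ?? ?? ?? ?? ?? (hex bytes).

MEM[0x02,0x01,0x05,0x27,0x1c] = 70 2e 3d 3d f5

[0] 0x09->0x26 len=2 : 70 3d
[1] 0x23->0x01 len=6 : 00 b0 98 70 3d 6c
[2] 0x0b->0x01 len=4 : 2e 70 d4 60
query mem[0x02]=0x70, mem[0x01]=0x2e, mem[0x05]=0x3d, mem[0x27]=0x3d, mem[0x1c]=0xf5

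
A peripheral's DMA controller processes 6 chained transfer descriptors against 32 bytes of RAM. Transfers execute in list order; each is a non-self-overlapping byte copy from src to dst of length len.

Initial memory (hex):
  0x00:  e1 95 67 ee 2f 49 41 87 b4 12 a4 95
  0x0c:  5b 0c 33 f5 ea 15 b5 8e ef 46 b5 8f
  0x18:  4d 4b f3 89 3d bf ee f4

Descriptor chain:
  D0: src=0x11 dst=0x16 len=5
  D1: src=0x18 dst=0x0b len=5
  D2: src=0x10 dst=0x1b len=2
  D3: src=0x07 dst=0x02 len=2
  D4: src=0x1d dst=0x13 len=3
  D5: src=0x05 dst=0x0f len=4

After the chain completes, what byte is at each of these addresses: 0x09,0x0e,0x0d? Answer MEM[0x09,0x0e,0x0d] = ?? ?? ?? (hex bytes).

MEM[0x09,0x0e,0x0d] = 12 89 46

[0] 0x11->0x16 len=5 : 15 b5 8e ef 46
[1] 0x18->0x0b len=5 : 8e ef 46 89 3d
[2] 0x10->0x1b len=2 : ea 15
[3] 0x07->0x02 len=2 : 87 b4
[4] 0x1d->0x13 len=3 : bf ee f4
[5] 0x05->0x0f len=4 : 49 41 87 b4
query mem[0x09]=0x12, mem[0x0e]=0x89, mem[0x0d]=0x46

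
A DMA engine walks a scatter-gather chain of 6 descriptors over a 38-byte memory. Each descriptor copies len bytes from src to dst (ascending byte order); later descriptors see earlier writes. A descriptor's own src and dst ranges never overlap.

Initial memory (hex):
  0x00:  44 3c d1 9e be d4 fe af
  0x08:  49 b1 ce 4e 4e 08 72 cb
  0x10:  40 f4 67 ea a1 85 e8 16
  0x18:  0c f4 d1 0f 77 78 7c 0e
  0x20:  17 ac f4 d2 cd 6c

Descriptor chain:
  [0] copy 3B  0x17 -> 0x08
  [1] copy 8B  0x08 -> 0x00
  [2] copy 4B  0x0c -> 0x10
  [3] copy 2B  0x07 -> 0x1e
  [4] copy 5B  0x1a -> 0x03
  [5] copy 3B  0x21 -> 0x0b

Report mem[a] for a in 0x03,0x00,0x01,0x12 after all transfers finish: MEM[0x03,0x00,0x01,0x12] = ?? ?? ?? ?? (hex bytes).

D0: mem[0x08..0x0a] <- [16 0c f4]
D1: mem[0x00..0x07] <- [16 0c f4 4e 4e 08 72 cb]
D2: mem[0x10..0x13] <- [4e 08 72 cb]
D3: mem[0x1e..0x1f] <- [cb 16]
D4: mem[0x03..0x07] <- [d1 0f 77 78 cb]
D5: mem[0x0b..0x0d] <- [ac f4 d2]
query mem[0x03]=0xd1, mem[0x00]=0x16, mem[0x01]=0x0c, mem[0x12]=0x72

MEM[0x03,0x00,0x01,0x12] = d1 16 0c 72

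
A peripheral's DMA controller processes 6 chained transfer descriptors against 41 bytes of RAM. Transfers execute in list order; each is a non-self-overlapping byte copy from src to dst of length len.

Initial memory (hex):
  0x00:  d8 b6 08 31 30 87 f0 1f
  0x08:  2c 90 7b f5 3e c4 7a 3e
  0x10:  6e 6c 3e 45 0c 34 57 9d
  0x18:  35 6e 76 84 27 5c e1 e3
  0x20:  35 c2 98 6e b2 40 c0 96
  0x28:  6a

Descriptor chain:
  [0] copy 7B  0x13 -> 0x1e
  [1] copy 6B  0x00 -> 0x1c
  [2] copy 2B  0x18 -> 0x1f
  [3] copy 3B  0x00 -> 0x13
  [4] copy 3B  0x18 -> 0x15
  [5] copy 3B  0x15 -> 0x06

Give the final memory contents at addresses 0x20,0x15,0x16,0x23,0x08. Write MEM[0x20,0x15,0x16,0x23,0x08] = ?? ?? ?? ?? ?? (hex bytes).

D0: mem[0x1e..0x24] <- [45 0c 34 57 9d 35 6e]
D1: mem[0x1c..0x21] <- [d8 b6 08 31 30 87]
D2: mem[0x1f..0x20] <- [35 6e]
D3: mem[0x13..0x15] <- [d8 b6 08]
D4: mem[0x15..0x17] <- [35 6e 76]
D5: mem[0x06..0x08] <- [35 6e 76]
query mem[0x20]=0x6e, mem[0x15]=0x35, mem[0x16]=0x6e, mem[0x23]=0x35, mem[0x08]=0x76

MEM[0x20,0x15,0x16,0x23,0x08] = 6e 35 6e 35 76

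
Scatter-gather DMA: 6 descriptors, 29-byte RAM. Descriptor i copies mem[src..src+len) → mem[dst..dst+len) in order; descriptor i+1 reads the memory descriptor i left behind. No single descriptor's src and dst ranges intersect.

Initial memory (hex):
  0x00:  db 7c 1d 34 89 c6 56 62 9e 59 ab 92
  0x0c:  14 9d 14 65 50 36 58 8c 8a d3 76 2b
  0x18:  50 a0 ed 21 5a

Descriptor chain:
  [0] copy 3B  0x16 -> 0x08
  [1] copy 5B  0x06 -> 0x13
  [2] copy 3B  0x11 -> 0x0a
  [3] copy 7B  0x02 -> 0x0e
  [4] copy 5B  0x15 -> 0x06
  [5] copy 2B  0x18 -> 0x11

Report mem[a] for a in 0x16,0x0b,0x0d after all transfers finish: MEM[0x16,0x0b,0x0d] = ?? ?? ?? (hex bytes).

MEM[0x16,0x0b,0x0d] = 2b 58 9d

D0: mem[0x08..0x0a] <- [76 2b 50]
D1: mem[0x13..0x17] <- [56 62 76 2b 50]
D2: mem[0x0a..0x0c] <- [36 58 56]
D3: mem[0x0e..0x14] <- [1d 34 89 c6 56 62 76]
D4: mem[0x06..0x0a] <- [76 2b 50 50 a0]
D5: mem[0x11..0x12] <- [50 a0]
query mem[0x16]=0x2b, mem[0x0b]=0x58, mem[0x0d]=0x9d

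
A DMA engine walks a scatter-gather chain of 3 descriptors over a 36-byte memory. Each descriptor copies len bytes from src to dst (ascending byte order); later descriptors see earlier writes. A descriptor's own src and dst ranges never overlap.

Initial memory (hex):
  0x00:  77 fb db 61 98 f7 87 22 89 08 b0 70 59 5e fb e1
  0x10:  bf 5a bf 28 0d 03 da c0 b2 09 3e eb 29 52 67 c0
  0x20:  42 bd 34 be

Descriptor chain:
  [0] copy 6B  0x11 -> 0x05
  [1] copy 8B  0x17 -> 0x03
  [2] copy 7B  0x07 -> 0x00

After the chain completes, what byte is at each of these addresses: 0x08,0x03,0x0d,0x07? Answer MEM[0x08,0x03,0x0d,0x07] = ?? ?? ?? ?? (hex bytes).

[0] 0x11->0x05 len=6 : 5a bf 28 0d 03 da
[1] 0x17->0x03 len=8 : c0 b2 09 3e eb 29 52 67
[2] 0x07->0x00 len=7 : eb 29 52 67 70 59 5e
query mem[0x08]=0x29, mem[0x03]=0x67, mem[0x0d]=0x5e, mem[0x07]=0xeb

MEM[0x08,0x03,0x0d,0x07] = 29 67 5e eb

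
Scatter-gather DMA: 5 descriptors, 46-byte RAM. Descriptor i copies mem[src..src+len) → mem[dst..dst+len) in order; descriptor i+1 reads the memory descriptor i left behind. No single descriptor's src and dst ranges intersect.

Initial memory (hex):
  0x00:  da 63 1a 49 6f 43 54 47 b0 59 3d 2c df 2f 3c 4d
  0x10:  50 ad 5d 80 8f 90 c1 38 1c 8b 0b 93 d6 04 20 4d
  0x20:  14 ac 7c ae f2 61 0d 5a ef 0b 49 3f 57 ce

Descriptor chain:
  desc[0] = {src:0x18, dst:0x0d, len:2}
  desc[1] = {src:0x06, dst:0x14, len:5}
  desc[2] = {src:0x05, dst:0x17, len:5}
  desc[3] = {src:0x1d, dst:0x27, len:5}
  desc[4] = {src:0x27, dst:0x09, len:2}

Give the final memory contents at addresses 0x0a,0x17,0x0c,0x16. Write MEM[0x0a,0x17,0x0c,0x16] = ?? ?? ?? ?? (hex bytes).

D0: mem[0x0d..0x0e] <- [1c 8b]
D1: mem[0x14..0x18] <- [54 47 b0 59 3d]
D2: mem[0x17..0x1b] <- [43 54 47 b0 59]
D3: mem[0x27..0x2b] <- [04 20 4d 14 ac]
D4: mem[0x09..0x0a] <- [04 20]
query mem[0x0a]=0x20, mem[0x17]=0x43, mem[0x0c]=0xdf, mem[0x16]=0xb0

MEM[0x0a,0x17,0x0c,0x16] = 20 43 df b0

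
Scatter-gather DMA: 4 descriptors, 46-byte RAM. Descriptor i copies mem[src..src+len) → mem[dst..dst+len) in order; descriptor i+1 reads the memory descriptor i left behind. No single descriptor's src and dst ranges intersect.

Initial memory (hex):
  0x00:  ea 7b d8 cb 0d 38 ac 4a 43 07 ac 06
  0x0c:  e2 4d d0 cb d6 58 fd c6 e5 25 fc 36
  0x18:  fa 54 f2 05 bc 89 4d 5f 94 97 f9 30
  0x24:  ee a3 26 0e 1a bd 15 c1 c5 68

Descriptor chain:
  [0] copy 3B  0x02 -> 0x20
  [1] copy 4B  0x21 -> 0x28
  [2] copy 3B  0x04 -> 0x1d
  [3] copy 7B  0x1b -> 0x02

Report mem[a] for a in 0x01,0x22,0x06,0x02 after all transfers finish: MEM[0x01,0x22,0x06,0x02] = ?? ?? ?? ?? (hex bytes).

D0: mem[0x20..0x22] <- [d8 cb 0d]
D1: mem[0x28..0x2b] <- [cb 0d 30 ee]
D2: mem[0x1d..0x1f] <- [0d 38 ac]
D3: mem[0x02..0x08] <- [05 bc 0d 38 ac d8 cb]
query mem[0x01]=0x7b, mem[0x22]=0x0d, mem[0x06]=0xac, mem[0x02]=0x05

MEM[0x01,0x22,0x06,0x02] = 7b 0d ac 05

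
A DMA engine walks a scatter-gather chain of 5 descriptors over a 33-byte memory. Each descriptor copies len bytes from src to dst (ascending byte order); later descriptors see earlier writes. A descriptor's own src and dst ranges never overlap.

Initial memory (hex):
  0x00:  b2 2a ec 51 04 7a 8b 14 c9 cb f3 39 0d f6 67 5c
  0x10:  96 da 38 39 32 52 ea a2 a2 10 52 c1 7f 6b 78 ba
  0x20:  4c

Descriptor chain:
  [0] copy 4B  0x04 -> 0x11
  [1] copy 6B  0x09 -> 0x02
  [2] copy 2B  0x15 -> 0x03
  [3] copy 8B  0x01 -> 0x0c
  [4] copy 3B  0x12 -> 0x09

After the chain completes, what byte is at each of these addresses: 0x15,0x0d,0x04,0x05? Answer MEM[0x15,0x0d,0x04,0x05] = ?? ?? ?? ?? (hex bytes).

MEM[0x15,0x0d,0x04,0x05] = 52 cb ea 0d

[0] 0x04->0x11 len=4 : 04 7a 8b 14
[1] 0x09->0x02 len=6 : cb f3 39 0d f6 67
[2] 0x15->0x03 len=2 : 52 ea
[3] 0x01->0x0c len=8 : 2a cb 52 ea 0d f6 67 c9
[4] 0x12->0x09 len=3 : 67 c9 14
query mem[0x15]=0x52, mem[0x0d]=0xcb, mem[0x04]=0xea, mem[0x05]=0x0d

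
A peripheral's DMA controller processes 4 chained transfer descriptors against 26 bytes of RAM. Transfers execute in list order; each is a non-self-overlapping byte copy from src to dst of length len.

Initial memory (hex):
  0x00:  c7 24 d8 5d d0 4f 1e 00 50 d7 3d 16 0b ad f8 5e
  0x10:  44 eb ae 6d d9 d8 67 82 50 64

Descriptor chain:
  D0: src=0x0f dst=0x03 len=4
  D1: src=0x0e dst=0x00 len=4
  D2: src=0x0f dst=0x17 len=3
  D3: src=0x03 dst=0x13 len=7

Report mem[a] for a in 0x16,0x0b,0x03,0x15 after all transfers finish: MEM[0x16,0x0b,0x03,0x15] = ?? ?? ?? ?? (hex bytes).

#0 dst[0x03+4] := {0x5e,0x44,0xeb,0xae}
#1 dst[0x00+4] := {0xf8,0x5e,0x44,0xeb}
#2 dst[0x17+3] := {0x5e,0x44,0xeb}
#3 dst[0x13+7] := {0xeb,0x44,0xeb,0xae,0x00,0x50,0xd7}
query mem[0x16]=0xae, mem[0x0b]=0x16, mem[0x03]=0xeb, mem[0x15]=0xeb

MEM[0x16,0x0b,0x03,0x15] = ae 16 eb eb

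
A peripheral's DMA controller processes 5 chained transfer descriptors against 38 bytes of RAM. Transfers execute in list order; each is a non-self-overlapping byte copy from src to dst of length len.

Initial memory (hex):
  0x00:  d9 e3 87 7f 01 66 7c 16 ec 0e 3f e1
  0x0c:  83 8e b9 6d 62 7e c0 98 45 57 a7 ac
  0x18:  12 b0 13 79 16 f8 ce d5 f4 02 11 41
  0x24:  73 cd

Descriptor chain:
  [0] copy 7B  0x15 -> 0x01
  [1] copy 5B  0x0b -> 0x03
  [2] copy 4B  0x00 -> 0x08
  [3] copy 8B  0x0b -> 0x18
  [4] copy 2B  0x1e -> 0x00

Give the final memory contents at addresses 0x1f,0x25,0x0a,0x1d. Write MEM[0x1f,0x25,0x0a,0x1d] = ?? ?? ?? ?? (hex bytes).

  after D0: wrote 7B at 0x01 = 57a7ac12b01379
  after D1: wrote 5B at 0x03 = e1838eb96d
  after D2: wrote 4B at 0x08 = d957a7e1
  after D3: wrote 8B at 0x18 = e1838eb96d627ec0
  after D4: wrote 2B at 0x00 = 7ec0
query mem[0x1f]=0xc0, mem[0x25]=0xcd, mem[0x0a]=0xa7, mem[0x1d]=0x62

MEM[0x1f,0x25,0x0a,0x1d] = c0 cd a7 62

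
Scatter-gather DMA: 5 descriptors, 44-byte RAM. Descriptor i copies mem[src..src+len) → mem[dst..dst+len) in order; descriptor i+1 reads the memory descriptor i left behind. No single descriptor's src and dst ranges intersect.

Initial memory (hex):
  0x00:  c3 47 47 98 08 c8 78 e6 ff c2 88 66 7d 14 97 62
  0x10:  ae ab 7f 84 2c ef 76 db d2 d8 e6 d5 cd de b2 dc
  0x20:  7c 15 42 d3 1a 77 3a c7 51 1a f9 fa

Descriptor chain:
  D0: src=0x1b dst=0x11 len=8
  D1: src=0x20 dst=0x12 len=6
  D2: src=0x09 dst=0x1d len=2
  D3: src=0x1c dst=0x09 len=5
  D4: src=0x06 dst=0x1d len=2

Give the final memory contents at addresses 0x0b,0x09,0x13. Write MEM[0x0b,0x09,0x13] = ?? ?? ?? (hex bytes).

MEM[0x0b,0x09,0x13] = 88 cd 15

#0 dst[0x11+8] := {0xd5,0xcd,0xde,0xb2,0xdc,0x7c,0x15,0x42}
#1 dst[0x12+6] := {0x7c,0x15,0x42,0xd3,0x1a,0x77}
#2 dst[0x1d+2] := {0xc2,0x88}
#3 dst[0x09+5] := {0xcd,0xc2,0x88,0xdc,0x7c}
#4 dst[0x1d+2] := {0x78,0xe6}
query mem[0x0b]=0x88, mem[0x09]=0xcd, mem[0x13]=0x15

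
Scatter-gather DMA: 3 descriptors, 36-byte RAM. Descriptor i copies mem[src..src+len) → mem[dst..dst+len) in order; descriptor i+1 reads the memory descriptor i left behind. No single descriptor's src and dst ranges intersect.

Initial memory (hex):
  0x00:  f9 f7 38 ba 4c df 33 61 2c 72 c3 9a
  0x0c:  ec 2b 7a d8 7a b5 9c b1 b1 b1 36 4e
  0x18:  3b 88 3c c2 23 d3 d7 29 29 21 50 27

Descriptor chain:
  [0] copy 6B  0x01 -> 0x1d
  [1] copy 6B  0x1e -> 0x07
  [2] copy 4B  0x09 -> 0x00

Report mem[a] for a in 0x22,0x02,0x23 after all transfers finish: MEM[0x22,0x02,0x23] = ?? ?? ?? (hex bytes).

MEM[0x22,0x02,0x23] = 33 33 27

  after D0: wrote 6B at 0x1d = f738ba4cdf33
  after D1: wrote 6B at 0x07 = 38ba4cdf3327
  after D2: wrote 4B at 0x00 = 4cdf3327
query mem[0x22]=0x33, mem[0x02]=0x33, mem[0x23]=0x27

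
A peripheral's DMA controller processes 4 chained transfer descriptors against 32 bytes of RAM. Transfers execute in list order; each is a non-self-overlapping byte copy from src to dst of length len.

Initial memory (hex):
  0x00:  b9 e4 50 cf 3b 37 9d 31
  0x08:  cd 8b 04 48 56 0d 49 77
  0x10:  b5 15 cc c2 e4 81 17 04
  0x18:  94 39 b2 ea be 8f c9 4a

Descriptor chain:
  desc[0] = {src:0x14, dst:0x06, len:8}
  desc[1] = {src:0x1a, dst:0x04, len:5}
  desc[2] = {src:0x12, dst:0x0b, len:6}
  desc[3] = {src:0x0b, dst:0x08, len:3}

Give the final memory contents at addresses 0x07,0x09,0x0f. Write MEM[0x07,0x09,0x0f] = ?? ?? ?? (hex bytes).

  after D0: wrote 8B at 0x06 = e48117049439b2ea
  after D1: wrote 5B at 0x04 = b2eabe8fc9
  after D2: wrote 6B at 0x0b = ccc2e4811704
  after D3: wrote 3B at 0x08 = ccc2e4
query mem[0x07]=0x8f, mem[0x09]=0xc2, mem[0x0f]=0x17

MEM[0x07,0x09,0x0f] = 8f c2 17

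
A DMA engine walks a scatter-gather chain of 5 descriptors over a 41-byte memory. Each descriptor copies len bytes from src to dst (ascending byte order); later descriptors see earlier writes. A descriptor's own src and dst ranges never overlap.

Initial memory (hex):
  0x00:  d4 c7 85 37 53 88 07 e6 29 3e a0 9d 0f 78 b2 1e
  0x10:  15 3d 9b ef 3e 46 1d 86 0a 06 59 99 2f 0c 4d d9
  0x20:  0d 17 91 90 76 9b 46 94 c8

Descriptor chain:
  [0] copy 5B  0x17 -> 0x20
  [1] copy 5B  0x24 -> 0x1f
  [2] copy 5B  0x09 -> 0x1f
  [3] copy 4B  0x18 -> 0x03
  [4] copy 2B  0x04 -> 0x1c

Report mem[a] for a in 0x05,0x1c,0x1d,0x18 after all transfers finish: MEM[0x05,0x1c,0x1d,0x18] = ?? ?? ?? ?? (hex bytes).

MEM[0x05,0x1c,0x1d,0x18] = 59 06 59 0a

[0] 0x17->0x20 len=5 : 86 0a 06 59 99
[1] 0x24->0x1f len=5 : 99 9b 46 94 c8
[2] 0x09->0x1f len=5 : 3e a0 9d 0f 78
[3] 0x18->0x03 len=4 : 0a 06 59 99
[4] 0x04->0x1c len=2 : 06 59
query mem[0x05]=0x59, mem[0x1c]=0x06, mem[0x1d]=0x59, mem[0x18]=0x0a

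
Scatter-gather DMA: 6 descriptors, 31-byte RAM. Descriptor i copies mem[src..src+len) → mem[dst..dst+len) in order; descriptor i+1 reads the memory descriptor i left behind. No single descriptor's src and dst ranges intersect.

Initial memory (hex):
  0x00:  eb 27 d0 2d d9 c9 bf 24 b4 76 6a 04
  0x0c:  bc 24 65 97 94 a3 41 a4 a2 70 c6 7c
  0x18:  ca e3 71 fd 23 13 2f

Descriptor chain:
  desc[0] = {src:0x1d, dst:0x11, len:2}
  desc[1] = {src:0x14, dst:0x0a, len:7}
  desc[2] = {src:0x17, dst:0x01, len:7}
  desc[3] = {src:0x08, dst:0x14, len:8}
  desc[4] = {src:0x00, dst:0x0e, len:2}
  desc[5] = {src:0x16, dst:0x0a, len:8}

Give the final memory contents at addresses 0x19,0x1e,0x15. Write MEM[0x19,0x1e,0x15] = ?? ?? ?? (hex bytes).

MEM[0x19,0x1e,0x15] = 7c 2f 76

  after D0: wrote 2B at 0x11 = 132f
  after D1: wrote 7B at 0x0a = a270c67ccae371
  after D2: wrote 7B at 0x01 = 7ccae371fd2313
  after D3: wrote 8B at 0x14 = b476a270c67ccae3
  after D4: wrote 2B at 0x0e = eb7c
  after D5: wrote 8B at 0x0a = a270c67ccae32313
query mem[0x19]=0x7c, mem[0x1e]=0x2f, mem[0x15]=0x76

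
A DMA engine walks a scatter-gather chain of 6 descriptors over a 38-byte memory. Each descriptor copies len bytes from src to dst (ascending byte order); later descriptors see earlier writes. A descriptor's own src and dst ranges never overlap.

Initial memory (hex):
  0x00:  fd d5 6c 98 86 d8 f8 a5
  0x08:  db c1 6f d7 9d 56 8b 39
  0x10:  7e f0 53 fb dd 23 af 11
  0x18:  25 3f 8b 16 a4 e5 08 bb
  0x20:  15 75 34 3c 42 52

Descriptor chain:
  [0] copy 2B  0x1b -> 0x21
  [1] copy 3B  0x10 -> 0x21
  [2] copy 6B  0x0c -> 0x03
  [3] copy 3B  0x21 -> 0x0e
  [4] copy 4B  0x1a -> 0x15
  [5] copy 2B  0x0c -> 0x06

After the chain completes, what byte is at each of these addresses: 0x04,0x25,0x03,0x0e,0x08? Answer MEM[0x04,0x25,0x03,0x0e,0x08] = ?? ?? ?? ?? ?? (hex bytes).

  after D0: wrote 2B at 0x21 = 16a4
  after D1: wrote 3B at 0x21 = 7ef053
  after D2: wrote 6B at 0x03 = 9d568b397ef0
  after D3: wrote 3B at 0x0e = 7ef053
  after D4: wrote 4B at 0x15 = 8b16a4e5
  after D5: wrote 2B at 0x06 = 9d56
query mem[0x04]=0x56, mem[0x25]=0x52, mem[0x03]=0x9d, mem[0x0e]=0x7e, mem[0x08]=0xf0

MEM[0x04,0x25,0x03,0x0e,0x08] = 56 52 9d 7e f0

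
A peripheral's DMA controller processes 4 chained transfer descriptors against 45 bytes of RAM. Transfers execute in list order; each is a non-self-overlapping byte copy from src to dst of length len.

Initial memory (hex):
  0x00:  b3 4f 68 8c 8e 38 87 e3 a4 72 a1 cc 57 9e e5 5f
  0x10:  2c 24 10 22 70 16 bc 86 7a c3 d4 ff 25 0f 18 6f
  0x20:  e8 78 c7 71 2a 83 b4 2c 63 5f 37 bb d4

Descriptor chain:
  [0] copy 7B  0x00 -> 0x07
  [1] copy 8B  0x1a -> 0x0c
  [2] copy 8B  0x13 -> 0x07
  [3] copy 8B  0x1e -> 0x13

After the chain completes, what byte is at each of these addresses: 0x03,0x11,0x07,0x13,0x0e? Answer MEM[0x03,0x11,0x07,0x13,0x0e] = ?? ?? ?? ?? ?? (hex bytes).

D0: mem[0x07..0x0d] <- [b3 4f 68 8c 8e 38 87]
D1: mem[0x0c..0x13] <- [d4 ff 25 0f 18 6f e8 78]
D2: mem[0x07..0x0e] <- [78 70 16 bc 86 7a c3 d4]
D3: mem[0x13..0x1a] <- [18 6f e8 78 c7 71 2a 83]
query mem[0x03]=0x8c, mem[0x11]=0x6f, mem[0x07]=0x78, mem[0x13]=0x18, mem[0x0e]=0xd4

MEM[0x03,0x11,0x07,0x13,0x0e] = 8c 6f 78 18 d4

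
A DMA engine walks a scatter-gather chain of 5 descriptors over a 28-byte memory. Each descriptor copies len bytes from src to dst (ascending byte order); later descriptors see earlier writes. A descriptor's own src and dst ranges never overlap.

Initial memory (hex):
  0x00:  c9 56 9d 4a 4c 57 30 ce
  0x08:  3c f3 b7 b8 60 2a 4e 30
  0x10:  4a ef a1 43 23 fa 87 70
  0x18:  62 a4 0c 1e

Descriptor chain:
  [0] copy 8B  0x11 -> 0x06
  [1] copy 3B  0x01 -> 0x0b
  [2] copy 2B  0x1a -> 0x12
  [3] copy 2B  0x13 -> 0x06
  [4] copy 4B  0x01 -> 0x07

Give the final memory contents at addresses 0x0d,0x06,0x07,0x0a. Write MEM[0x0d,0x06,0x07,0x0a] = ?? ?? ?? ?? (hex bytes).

MEM[0x0d,0x06,0x07,0x0a] = 4a 1e 56 4c

[0] 0x11->0x06 len=8 : ef a1 43 23 fa 87 70 62
[1] 0x01->0x0b len=3 : 56 9d 4a
[2] 0x1a->0x12 len=2 : 0c 1e
[3] 0x13->0x06 len=2 : 1e 23
[4] 0x01->0x07 len=4 : 56 9d 4a 4c
query mem[0x0d]=0x4a, mem[0x06]=0x1e, mem[0x07]=0x56, mem[0x0a]=0x4c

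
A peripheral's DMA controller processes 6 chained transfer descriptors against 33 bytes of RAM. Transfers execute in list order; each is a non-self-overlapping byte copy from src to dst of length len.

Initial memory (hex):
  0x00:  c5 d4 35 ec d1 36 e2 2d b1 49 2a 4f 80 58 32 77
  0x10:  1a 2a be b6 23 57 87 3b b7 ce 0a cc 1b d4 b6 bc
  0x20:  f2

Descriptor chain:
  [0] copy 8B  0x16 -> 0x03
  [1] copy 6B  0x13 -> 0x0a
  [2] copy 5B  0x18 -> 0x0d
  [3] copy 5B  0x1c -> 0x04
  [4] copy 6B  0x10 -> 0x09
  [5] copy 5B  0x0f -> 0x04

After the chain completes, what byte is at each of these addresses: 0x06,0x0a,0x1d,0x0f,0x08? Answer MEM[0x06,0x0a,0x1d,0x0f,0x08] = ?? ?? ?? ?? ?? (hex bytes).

MEM[0x06,0x0a,0x1d,0x0f,0x08] = 1b 1b d4 0a b6

  after D0: wrote 8B at 0x03 = 873bb7ce0acc1bd4
  after D1: wrote 6B at 0x0a = b62357873bb7
  after D2: wrote 5B at 0x0d = b7ce0acc1b
  after D3: wrote 5B at 0x04 = 1bd4b6bcf2
  after D4: wrote 6B at 0x09 = cc1bbeb62357
  after D5: wrote 5B at 0x04 = 0acc1bbeb6
query mem[0x06]=0x1b, mem[0x0a]=0x1b, mem[0x1d]=0xd4, mem[0x0f]=0x0a, mem[0x08]=0xb6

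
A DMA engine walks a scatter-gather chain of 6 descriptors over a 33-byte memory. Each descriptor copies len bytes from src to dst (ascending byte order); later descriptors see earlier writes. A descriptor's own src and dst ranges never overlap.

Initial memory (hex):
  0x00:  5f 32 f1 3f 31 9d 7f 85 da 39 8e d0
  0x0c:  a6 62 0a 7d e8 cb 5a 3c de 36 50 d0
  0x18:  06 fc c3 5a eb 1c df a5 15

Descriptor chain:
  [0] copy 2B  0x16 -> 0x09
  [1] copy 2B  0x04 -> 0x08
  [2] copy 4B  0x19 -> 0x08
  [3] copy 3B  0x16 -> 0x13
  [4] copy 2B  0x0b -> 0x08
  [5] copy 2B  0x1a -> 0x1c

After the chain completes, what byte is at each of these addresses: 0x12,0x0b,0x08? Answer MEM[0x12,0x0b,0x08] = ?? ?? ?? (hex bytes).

#0 dst[0x09+2] := {0x50,0xd0}
#1 dst[0x08+2] := {0x31,0x9d}
#2 dst[0x08+4] := {0xfc,0xc3,0x5a,0xeb}
#3 dst[0x13+3] := {0x50,0xd0,0x06}
#4 dst[0x08+2] := {0xeb,0xa6}
#5 dst[0x1c+2] := {0xc3,0x5a}
query mem[0x12]=0x5a, mem[0x0b]=0xeb, mem[0x08]=0xeb

MEM[0x12,0x0b,0x08] = 5a eb eb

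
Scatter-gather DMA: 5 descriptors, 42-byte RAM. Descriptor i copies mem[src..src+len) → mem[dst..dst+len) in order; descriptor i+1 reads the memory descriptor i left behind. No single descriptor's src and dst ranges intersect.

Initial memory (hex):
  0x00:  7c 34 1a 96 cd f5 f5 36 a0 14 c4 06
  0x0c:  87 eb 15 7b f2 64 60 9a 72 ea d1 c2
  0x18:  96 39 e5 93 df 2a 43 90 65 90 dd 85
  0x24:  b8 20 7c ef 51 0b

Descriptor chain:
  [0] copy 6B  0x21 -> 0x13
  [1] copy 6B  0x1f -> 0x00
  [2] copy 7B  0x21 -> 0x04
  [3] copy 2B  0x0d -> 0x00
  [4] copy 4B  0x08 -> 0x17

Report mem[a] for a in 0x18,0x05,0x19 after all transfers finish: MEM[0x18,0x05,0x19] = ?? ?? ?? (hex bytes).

  after D0: wrote 6B at 0x13 = 90dd85b8207c
  after D1: wrote 6B at 0x00 = 906590dd85b8
  after D2: wrote 7B at 0x04 = 90dd85b8207cef
  after D3: wrote 2B at 0x00 = eb15
  after D4: wrote 4B at 0x17 = 207cef06
query mem[0x18]=0x7c, mem[0x05]=0xdd, mem[0x19]=0xef

MEM[0x18,0x05,0x19] = 7c dd ef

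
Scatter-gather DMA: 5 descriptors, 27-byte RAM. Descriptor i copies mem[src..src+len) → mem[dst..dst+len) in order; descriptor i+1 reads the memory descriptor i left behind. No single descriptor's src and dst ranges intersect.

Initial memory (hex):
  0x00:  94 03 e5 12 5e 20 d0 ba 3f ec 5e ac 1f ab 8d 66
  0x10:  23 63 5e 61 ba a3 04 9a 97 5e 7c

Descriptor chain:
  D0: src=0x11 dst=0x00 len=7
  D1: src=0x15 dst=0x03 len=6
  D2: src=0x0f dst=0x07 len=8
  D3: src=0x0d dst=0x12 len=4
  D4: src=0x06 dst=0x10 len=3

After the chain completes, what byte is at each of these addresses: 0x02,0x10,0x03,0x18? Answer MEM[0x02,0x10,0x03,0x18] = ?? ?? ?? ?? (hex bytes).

MEM[0x02,0x10,0x03,0x18] = 61 97 a3 97

#0 dst[0x00+7] := {0x63,0x5e,0x61,0xba,0xa3,0x04,0x9a}
#1 dst[0x03+6] := {0xa3,0x04,0x9a,0x97,0x5e,0x7c}
#2 dst[0x07+8] := {0x66,0x23,0x63,0x5e,0x61,0xba,0xa3,0x04}
#3 dst[0x12+4] := {0xa3,0x04,0x66,0x23}
#4 dst[0x10+3] := {0x97,0x66,0x23}
query mem[0x02]=0x61, mem[0x10]=0x97, mem[0x03]=0xa3, mem[0x18]=0x97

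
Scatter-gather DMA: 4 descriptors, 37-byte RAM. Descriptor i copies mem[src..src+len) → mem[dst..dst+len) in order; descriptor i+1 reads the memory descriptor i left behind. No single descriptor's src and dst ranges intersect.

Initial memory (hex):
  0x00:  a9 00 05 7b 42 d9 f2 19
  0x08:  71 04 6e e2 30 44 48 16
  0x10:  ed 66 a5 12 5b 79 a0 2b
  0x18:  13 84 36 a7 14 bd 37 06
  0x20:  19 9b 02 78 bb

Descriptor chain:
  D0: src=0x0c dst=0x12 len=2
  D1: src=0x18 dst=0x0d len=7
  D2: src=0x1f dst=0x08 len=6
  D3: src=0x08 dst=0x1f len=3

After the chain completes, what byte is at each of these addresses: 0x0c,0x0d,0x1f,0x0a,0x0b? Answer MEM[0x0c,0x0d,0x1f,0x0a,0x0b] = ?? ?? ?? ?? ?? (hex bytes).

MEM[0x0c,0x0d,0x1f,0x0a,0x0b] = 78 bb 06 9b 02

  after D0: wrote 2B at 0x12 = 3044
  after D1: wrote 7B at 0x0d = 138436a714bd37
  after D2: wrote 6B at 0x08 = 06199b0278bb
  after D3: wrote 3B at 0x1f = 06199b
query mem[0x0c]=0x78, mem[0x0d]=0xbb, mem[0x1f]=0x06, mem[0x0a]=0x9b, mem[0x0b]=0x02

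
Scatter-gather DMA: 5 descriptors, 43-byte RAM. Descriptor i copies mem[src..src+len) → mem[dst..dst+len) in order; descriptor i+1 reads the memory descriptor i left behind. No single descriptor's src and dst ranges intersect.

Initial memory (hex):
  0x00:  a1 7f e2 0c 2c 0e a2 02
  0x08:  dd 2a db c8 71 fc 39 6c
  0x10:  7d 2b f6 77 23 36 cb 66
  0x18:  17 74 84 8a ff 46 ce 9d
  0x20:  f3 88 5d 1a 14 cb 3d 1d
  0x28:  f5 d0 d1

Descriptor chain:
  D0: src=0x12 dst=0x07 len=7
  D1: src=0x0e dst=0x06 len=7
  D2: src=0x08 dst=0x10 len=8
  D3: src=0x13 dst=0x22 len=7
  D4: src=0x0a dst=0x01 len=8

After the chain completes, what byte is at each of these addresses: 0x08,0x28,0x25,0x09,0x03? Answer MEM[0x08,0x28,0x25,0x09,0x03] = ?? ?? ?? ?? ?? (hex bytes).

[0] 0x12->0x07 len=7 : f6 77 23 36 cb 66 17
[1] 0x0e->0x06 len=7 : 39 6c 7d 2b f6 77 23
[2] 0x08->0x10 len=8 : 7d 2b f6 77 23 17 39 6c
[3] 0x13->0x22 len=7 : 77 23 17 39 6c 17 74
[4] 0x0a->0x01 len=8 : f6 77 23 17 39 6c 7d 2b
query mem[0x08]=0x2b, mem[0x28]=0x74, mem[0x25]=0x39, mem[0x09]=0x2b, mem[0x03]=0x23

MEM[0x08,0x28,0x25,0x09,0x03] = 2b 74 39 2b 23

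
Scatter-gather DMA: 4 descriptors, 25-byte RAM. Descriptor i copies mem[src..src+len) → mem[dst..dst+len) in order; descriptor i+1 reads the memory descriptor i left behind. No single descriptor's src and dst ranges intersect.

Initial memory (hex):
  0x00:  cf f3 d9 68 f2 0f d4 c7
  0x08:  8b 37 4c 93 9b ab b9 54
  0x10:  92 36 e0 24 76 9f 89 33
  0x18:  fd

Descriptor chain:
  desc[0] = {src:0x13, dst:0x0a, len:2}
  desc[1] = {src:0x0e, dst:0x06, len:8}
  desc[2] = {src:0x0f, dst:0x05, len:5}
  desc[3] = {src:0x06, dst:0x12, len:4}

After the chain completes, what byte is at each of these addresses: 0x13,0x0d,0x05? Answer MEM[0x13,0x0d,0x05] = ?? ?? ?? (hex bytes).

[0] 0x13->0x0a len=2 : 24 76
[1] 0x0e->0x06 len=8 : b9 54 92 36 e0 24 76 9f
[2] 0x0f->0x05 len=5 : 54 92 36 e0 24
[3] 0x06->0x12 len=4 : 92 36 e0 24
query mem[0x13]=0x36, mem[0x0d]=0x9f, mem[0x05]=0x54

MEM[0x13,0x0d,0x05] = 36 9f 54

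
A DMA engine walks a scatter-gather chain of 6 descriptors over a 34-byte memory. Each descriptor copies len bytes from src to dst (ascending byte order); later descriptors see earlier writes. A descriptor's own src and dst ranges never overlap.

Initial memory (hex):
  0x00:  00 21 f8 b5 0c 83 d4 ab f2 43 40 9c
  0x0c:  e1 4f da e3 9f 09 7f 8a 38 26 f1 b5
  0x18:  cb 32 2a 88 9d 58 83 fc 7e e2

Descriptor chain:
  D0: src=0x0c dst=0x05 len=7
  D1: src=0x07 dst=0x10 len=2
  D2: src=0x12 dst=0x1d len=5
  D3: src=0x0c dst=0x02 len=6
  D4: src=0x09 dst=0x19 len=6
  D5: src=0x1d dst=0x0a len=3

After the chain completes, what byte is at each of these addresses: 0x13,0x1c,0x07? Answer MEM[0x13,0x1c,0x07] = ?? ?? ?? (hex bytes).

MEM[0x13,0x1c,0x07] = 8a e1 e3

D0: mem[0x05..0x0b] <- [e1 4f da e3 9f 09 7f]
D1: mem[0x10..0x11] <- [da e3]
D2: mem[0x1d..0x21] <- [7f 8a 38 26 f1]
D3: mem[0x02..0x07] <- [e1 4f da e3 da e3]
D4: mem[0x19..0x1e] <- [9f 09 7f e1 4f da]
D5: mem[0x0a..0x0c] <- [4f da 38]
query mem[0x13]=0x8a, mem[0x1c]=0xe1, mem[0x07]=0xe3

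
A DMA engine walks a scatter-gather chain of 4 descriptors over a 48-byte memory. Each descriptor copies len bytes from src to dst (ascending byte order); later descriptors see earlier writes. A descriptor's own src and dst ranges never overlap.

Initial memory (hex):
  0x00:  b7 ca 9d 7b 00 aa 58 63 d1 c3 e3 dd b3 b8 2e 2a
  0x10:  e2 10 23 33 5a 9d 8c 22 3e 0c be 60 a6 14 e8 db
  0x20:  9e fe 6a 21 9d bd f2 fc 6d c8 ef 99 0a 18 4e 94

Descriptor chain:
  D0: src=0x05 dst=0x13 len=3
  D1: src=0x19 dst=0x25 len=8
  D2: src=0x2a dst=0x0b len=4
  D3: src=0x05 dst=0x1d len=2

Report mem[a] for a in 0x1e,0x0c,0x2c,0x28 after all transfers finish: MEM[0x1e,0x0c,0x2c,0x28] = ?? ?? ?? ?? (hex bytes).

  after D0: wrote 3B at 0x13 = aa5863
  after D1: wrote 8B at 0x25 = 0cbe60a614e8db9e
  after D2: wrote 4B at 0x0b = e8db9e18
  after D3: wrote 2B at 0x1d = aa58
query mem[0x1e]=0x58, mem[0x0c]=0xdb, mem[0x2c]=0x9e, mem[0x28]=0xa6

MEM[0x1e,0x0c,0x2c,0x28] = 58 db 9e a6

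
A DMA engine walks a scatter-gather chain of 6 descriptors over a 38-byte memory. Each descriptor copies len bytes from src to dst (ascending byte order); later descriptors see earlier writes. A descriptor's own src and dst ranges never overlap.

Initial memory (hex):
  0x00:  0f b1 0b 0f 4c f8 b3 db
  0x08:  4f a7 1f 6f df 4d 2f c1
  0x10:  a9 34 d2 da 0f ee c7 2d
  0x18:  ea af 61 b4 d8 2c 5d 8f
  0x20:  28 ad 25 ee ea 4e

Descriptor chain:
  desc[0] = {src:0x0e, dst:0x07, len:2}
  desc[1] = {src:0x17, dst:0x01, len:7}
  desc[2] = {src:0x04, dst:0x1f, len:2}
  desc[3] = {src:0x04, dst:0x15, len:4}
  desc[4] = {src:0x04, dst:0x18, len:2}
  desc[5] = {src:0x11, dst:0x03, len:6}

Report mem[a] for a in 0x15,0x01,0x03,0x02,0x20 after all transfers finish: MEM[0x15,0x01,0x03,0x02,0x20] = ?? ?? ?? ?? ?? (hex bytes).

  after D0: wrote 2B at 0x07 = 2fc1
  after D1: wrote 7B at 0x01 = 2deaaf61b4d82c
  after D2: wrote 2B at 0x1f = 61b4
  after D3: wrote 4B at 0x15 = 61b4d82c
  after D4: wrote 2B at 0x18 = 61b4
  after D5: wrote 6B at 0x03 = 34d2da0f61b4
query mem[0x15]=0x61, mem[0x01]=0x2d, mem[0x03]=0x34, mem[0x02]=0xea, mem[0x20]=0xb4

MEM[0x15,0x01,0x03,0x02,0x20] = 61 2d 34 ea b4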